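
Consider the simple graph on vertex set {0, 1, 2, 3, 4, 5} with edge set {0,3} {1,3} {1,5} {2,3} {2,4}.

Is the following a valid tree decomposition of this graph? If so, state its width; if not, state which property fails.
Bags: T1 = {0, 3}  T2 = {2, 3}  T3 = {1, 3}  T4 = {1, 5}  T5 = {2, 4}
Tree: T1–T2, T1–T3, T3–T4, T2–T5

Checking the three conditions: (i) the bags cover all of {0, 1, 2, 3, 4, 5}; (ii) for each edge, some bag contains both endpoints; (iii) the bags containing any fixed vertex form a subtree. All hold, so the decomposition is valid with width 2 − 1 = 1.

Yes; width 1.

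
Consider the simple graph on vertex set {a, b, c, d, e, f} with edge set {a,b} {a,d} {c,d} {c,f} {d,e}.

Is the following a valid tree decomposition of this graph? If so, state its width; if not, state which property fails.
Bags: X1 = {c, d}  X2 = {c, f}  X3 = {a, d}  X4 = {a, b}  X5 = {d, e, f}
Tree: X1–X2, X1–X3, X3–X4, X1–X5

A tree decomposition must satisfy three properties: every vertex lies in some bag; for every edge, both endpoints lie together in some bag; and for every vertex, the bags containing it form a connected subtree. Here bags containing vertex f are not connected in the tree, so the decomposition is invalid.

No — bags containing vertex f are not connected in the tree.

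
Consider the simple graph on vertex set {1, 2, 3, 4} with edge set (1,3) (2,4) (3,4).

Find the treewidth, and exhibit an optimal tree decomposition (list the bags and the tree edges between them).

Every bag has size at most 2, so the width is 2 − 1 = 1 and tw(G) ≤ 1. G has an edge, so its treewidth is at least 1. Therefore the treewidth is 1.

Treewidth 1.
One such decomposition:
Bags: B1 = {2, 4}  B2 = {3, 4}  B3 = {1, 3}
Tree: B1–B2, B2–B3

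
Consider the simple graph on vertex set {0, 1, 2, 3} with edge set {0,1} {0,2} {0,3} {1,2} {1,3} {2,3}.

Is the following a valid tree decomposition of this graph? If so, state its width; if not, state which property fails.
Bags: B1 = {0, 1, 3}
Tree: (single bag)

No — vertex 2 appears in no bag.

A tree decomposition must satisfy three properties: every vertex lies in some bag; for every edge, both endpoints lie together in some bag; and for every vertex, the bags containing it form a connected subtree. Here vertex 2 appears in no bag, so the decomposition is invalid.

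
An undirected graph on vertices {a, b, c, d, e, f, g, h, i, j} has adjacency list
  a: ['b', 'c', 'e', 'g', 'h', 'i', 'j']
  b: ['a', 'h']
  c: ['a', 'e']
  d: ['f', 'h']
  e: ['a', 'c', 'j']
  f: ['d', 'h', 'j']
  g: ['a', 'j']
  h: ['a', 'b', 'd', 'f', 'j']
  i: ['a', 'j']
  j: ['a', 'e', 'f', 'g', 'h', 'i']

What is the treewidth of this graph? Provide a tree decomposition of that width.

Treewidth 2.
One such decomposition:
Bags: B1 = {a, b, h}  B2 = {a, h, j}  B3 = {a, i, j}  B4 = {f, h, j}  B5 = {a, e, j}  B6 = {d, f, h}  B7 = {a, g, j}  B8 = {a, c, e}
Tree: B1–B2, B2–B3, B2–B4, B3–B5, B4–B6, B3–B7, B5–B8

Each bag holds 3 vertices, so the decomposition has width 2, which upper-bounds the treewidth. On the other hand G contains the 3-clique {d, f, h}. A clique must lie in a single bag of any decomposition, so no decomposition can have width below 2. Therefore the treewidth is 2.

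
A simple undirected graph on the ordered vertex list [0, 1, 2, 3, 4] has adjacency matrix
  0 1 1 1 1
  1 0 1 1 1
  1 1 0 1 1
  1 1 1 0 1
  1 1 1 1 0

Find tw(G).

A width-4 tree decomposition is:
Bags: B1 = {0, 1, 2, 3, 4}
Tree: (single bag)
With just one bag of size 5, the width is 5 − 1 = 4, so tw(G) ≤ 4. On the other hand G contains the 5-clique {0, 1, 2, 3, 4}. A clique must lie in a single bag of any decomposition, so no decomposition can have width below 4. The upper and lower bounds meet at 4, so that is the treewidth.

4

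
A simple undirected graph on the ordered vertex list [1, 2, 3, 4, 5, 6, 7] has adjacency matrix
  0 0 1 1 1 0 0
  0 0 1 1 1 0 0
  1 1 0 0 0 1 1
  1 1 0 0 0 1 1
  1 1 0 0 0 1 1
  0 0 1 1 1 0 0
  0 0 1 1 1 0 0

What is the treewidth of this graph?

3

A width-3 tree decomposition is:
Bags: B1 = {2, 3, 4, 5}  B2 = {3, 4, 5, 6}  B3 = {3, 4, 5, 7}  B4 = {1, 3, 4, 5}
Tree: B1–B2, B2–B3, B3–B4
Each bag holds 4 vertices, so the decomposition has width 3, which upper-bounds the treewidth. For the lower bound: the 4 vertex sets {2,4}, {3,6}, {5}, {7} are disjoint, each induces a connected subgraph, and every pair is joined by at least one edge of G. Contracting each set to a single vertex therefore yields K_{4} as a minor, and since treewidth is minor-monotone, tw(G) ≥ tw(K_{4}) = 3. The upper and lower bounds meet at 3, so that is the treewidth.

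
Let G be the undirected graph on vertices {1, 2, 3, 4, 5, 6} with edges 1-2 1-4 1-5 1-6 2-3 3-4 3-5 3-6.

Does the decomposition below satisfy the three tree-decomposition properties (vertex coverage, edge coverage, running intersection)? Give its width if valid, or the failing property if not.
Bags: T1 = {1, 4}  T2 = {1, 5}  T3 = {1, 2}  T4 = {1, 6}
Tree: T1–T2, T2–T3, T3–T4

A tree decomposition must satisfy three properties: every vertex lies in some bag; for every edge, both endpoints lie together in some bag; and for every vertex, the bags containing it form a connected subtree. Here vertex 3 appears in no bag, so the decomposition is invalid.

No — vertex 3 appears in no bag.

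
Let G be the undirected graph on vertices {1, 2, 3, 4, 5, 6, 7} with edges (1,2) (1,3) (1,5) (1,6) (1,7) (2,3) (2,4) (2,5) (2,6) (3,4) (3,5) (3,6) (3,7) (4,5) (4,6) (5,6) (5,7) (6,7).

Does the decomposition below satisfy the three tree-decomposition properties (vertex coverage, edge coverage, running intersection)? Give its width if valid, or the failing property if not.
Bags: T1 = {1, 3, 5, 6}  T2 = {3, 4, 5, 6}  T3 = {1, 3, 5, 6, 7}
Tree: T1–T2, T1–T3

No — vertex 2 appears in no bag.

A tree decomposition must satisfy three properties: every vertex lies in some bag; for every edge, both endpoints lie together in some bag; and for every vertex, the bags containing it form a connected subtree. Here vertex 2 appears in no bag, so the decomposition is invalid.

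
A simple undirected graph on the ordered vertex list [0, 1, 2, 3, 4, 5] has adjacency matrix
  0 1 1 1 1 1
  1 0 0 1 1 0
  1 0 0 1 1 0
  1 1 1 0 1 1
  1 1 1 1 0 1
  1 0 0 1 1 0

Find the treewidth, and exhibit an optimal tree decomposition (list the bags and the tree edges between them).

Treewidth 3.
One such decomposition:
Bags: B1 = {0, 3, 4, 5}  B2 = {0, 2, 3, 4}  B3 = {0, 1, 3, 4}
Tree: B1–B2, B2–B3

The largest bag has 4 vertices, giving width 3; this decomposition certifies tw(G) ≤ 3. Conversely, {0, 1, 3, 4} is a clique of size 4, and the vertices of any clique must share a bag in every tree decomposition; so some bag has ≥ 4 vertices and tw(G) ≥ 3. Combining the bounds, tw(G) = 3.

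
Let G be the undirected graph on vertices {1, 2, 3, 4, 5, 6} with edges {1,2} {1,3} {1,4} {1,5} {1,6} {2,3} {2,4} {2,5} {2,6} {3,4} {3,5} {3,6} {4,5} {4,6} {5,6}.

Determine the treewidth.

A width-5 tree decomposition is:
Bags: B1 = {1, 2, 3, 4, 5, 6}
Tree: (single bag)
A single bag containing all 6 vertices is trivially a valid decomposition of width 5. On the other hand G contains the 6-clique {1, 2, 3, 4, 5, 6}. A clique must lie in a single bag of any decomposition, so no decomposition can have width below 5. Hence tw(G) = 5 exactly.

5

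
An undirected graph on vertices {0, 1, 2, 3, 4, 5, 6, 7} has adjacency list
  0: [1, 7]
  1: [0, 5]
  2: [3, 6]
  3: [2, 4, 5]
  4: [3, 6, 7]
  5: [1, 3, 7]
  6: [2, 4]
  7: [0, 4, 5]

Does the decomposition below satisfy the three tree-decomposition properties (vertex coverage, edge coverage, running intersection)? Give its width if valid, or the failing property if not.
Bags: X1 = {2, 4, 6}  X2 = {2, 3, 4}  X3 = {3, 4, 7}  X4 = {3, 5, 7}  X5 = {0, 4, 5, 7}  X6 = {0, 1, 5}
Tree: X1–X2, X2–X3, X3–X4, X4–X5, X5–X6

A tree decomposition must satisfy three properties: every vertex lies in some bag; for every edge, both endpoints lie together in some bag; and for every vertex, the bags containing it form a connected subtree. Here bags containing vertex 4 are not connected in the tree, so the decomposition is invalid.

No — bags containing vertex 4 are not connected in the tree.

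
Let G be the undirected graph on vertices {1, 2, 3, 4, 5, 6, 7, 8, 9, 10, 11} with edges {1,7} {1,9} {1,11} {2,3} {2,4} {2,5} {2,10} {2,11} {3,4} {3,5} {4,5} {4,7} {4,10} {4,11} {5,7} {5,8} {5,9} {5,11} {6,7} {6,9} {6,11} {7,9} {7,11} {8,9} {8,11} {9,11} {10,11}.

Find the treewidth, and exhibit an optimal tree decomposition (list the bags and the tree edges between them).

Treewidth 3.
One such decomposition:
Bags: B1 = {5, 7, 9, 11}  B2 = {1, 7, 9, 11}  B3 = {4, 5, 7, 11}  B4 = {5, 8, 9, 11}  B5 = {2, 4, 5, 11}  B6 = {6, 7, 9, 11}  B7 = {2, 4, 10, 11}  B8 = {2, 3, 4, 5}
Tree: B1–B2, B1–B3, B1–B4, B3–B5, B1–B6, B5–B7, B5–B8

Each bag holds 4 vertices, so the decomposition has width 3, which upper-bounds the treewidth. Conversely, {1, 7, 9, 11} is a clique of size 4, and the vertices of any clique must share a bag in every tree decomposition; so some bag has ≥ 4 vertices and tw(G) ≥ 3. The upper and lower bounds meet at 3, so that is the treewidth.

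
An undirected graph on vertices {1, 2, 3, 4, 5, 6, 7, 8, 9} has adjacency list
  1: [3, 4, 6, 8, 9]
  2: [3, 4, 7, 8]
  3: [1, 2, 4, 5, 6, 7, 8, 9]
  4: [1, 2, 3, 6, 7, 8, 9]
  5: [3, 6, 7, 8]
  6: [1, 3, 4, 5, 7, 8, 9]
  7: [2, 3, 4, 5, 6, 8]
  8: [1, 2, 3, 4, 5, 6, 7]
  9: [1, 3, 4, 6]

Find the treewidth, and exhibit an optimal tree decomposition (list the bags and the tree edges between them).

The largest bag has 5 vertices, giving width 4; this decomposition certifies tw(G) ≤ 4. Conversely, {2, 3, 4, 7, 8} is a clique of size 5, and the vertices of any clique must share a bag in every tree decomposition; so some bag has ≥ 5 vertices and tw(G) ≥ 4. Therefore the treewidth is 4.

Treewidth 4.
One such decomposition:
Bags: B1 = {3, 4, 6, 7, 8}  B2 = {1, 3, 4, 6, 8}  B3 = {1, 3, 4, 6, 9}  B4 = {3, 5, 6, 7, 8}  B5 = {2, 3, 4, 7, 8}
Tree: B1–B2, B2–B3, B1–B4, B1–B5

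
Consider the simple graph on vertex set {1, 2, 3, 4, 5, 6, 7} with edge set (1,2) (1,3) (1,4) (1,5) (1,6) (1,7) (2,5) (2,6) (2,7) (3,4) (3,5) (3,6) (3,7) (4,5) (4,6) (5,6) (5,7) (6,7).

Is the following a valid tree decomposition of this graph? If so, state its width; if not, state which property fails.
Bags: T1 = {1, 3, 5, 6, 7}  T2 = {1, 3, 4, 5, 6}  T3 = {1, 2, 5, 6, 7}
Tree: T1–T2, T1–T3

Yes; width 4.

Vertex coverage: the bags together contain {1, 2, 3, 4, 5, 6, 7}, the full vertex set. Edge coverage: each edge of G has both endpoints in at least one bag. Running intersection: for every vertex, the bags containing it form a connected subtree. All three properties hold, so this is a valid tree decomposition of width max|bag| − 1 = 4, and hence tw(G) ≤ 4.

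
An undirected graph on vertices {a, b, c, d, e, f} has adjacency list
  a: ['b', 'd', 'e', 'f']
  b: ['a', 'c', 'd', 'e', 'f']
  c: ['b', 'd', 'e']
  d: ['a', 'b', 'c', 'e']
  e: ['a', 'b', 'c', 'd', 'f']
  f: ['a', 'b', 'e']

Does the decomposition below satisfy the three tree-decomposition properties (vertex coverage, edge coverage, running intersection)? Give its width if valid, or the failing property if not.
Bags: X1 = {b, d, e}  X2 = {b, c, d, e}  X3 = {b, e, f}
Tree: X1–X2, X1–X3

A tree decomposition must satisfy three properties: every vertex lies in some bag; for every edge, both endpoints lie together in some bag; and for every vertex, the bags containing it form a connected subtree. Here vertex a appears in no bag, so the decomposition is invalid.

No — vertex a appears in no bag.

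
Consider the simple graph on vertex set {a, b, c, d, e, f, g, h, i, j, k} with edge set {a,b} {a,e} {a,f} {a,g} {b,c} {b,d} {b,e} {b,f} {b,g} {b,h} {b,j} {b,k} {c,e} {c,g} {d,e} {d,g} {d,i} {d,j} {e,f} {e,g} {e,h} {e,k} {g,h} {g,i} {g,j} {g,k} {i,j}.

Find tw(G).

A width-3 tree decomposition is:
Bags: B1 = {b, d, g, j}  B2 = {b, d, e, g}  B3 = {d, g, i, j}  B4 = {b, e, g, h}  B5 = {a, b, e, g}  B6 = {a, b, e, f}  B7 = {b, c, e, g}  B8 = {b, e, g, k}
Tree: B1–B2, B1–B3, B2–B4, B4–B5, B5–B6, B2–B7, B7–B8
Every bag has size at most 4, so the width is 4 − 1 = 3 and tw(G) ≤ 3. Conversely, {b, d, g, j} is a clique of size 4, and the vertices of any clique must share a bag in every tree decomposition; so some bag has ≥ 4 vertices and tw(G) ≥ 3. Hence tw(G) = 3 exactly.

3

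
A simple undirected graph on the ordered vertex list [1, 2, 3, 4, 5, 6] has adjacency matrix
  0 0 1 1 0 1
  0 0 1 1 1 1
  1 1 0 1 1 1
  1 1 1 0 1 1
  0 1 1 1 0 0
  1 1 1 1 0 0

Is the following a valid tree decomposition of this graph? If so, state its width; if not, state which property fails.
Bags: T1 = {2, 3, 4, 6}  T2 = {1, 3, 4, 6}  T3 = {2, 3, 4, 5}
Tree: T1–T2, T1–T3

Yes; width 3.

Every vertex of G appears in some bag (union = {1, 2, 3, 4, 5, 6}); every edge is covered by a bag; and for each vertex v the set of bags containing v is connected in the bag tree. The decomposition is therefore valid. The largest bag has 4 vertices, so the width is 3.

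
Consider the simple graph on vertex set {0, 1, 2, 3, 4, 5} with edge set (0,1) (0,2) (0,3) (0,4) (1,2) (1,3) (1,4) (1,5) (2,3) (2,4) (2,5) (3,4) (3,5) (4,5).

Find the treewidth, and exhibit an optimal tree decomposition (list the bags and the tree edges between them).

Treewidth 4.
One such decomposition:
Bags: B1 = {0, 1, 2, 3, 4}  B2 = {1, 2, 3, 4, 5}
Tree: B1–B2

Each bag holds 5 vertices, so the decomposition has width 4, which upper-bounds the treewidth. On the other hand G contains the 5-clique {0, 1, 2, 3, 4}. A clique must lie in a single bag of any decomposition, so no decomposition can have width below 4. The upper and lower bounds meet at 4, so that is the treewidth.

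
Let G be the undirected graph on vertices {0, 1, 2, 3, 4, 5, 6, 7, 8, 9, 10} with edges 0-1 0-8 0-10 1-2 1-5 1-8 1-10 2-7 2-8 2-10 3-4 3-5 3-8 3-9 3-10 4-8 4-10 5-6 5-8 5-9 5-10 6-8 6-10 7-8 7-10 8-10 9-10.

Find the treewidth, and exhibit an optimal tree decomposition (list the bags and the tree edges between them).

Treewidth 3.
One such decomposition:
Bags: B1 = {3, 5, 8, 10}  B2 = {3, 4, 8, 10}  B3 = {1, 5, 8, 10}  B4 = {0, 1, 8, 10}  B5 = {5, 6, 8, 10}  B6 = {3, 5, 9, 10}  B7 = {1, 2, 8, 10}  B8 = {2, 7, 8, 10}
Tree: B1–B2, B1–B3, B3–B4, B1–B5, B1–B6, B4–B7, B7–B8

The largest bag has 4 vertices, giving width 3; this decomposition certifies tw(G) ≤ 3. On the other hand G contains the 4-clique {0, 1, 8, 10}. A clique must lie in a single bag of any decomposition, so no decomposition can have width below 3. Therefore the treewidth is 3.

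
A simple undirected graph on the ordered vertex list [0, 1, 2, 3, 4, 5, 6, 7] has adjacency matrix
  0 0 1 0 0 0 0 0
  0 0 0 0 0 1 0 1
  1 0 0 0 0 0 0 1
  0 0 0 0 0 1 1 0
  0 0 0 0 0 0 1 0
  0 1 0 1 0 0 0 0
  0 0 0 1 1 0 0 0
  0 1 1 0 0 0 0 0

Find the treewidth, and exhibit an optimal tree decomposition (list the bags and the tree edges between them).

Treewidth 1.
One optimal decomposition is:
Bags: B1 = {4, 6}  B2 = {3, 6}  B3 = {3, 5}  B4 = {1, 5}  B5 = {1, 7}  B6 = {2, 7}  B7 = {0, 2}
Tree: B1–B2, B2–B3, B3–B4, B4–B5, B5–B6, B6–B7

Each bag holds 2 vertices, so the decomposition has width 1, which upper-bounds the treewidth. G has an edge, so its treewidth is at least 1. Combining the bounds, tw(G) = 1.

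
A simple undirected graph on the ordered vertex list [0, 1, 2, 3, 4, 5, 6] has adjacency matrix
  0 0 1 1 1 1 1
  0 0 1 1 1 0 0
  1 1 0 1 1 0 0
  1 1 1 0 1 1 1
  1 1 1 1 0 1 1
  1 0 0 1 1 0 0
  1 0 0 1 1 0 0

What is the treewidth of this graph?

A width-3 tree decomposition is:
Bags: B1 = {0, 2, 3, 4}  B2 = {0, 3, 4, 5}  B3 = {1, 2, 3, 4}  B4 = {0, 3, 4, 6}
Tree: B1–B2, B1–B3, B1–B4
Every bag has size at most 4, so the width is 4 − 1 = 3 and tw(G) ≤ 3. Conversely, {0, 2, 3, 4} is a clique of size 4, and the vertices of any clique must share a bag in every tree decomposition; so some bag has ≥ 4 vertices and tw(G) ≥ 3. Combining the bounds, tw(G) = 3.

3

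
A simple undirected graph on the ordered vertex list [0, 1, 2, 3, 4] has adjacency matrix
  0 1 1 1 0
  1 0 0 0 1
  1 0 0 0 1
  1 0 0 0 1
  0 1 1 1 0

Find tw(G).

2

A width-2 tree decomposition is:
Bags: B1 = {0, 2, 4}  B2 = {0, 3, 4}  B3 = {0, 1, 4}
Tree: B1–B2, B2–B3
Every bag has size at most 3, so the width is 3 − 1 = 2 and tw(G) ≤ 2. Since 2–0–3–4–2 is a cycle in G, G is not acyclic. Forests are exactly the graphs of treewidth ≤ 1, so tw(G) ≥ 2. Therefore the treewidth is 2.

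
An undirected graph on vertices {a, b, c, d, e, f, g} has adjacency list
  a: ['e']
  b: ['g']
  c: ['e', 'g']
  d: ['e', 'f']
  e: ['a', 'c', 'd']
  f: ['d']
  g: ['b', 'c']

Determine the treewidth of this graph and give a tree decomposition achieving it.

The largest bag has 2 vertices, giving width 1; this decomposition certifies tw(G) ≤ 1. Since G has at least one edge (e.g. a–e), it is not an edgeless graph, so tw(G) ≥ 1. The upper and lower bounds meet at 1, so that is the treewidth.

Treewidth 1.
Bags: B1 = {a, e}  B2 = {d, e}  B3 = {d, f}  B4 = {c, e}  B5 = {c, g}  B6 = {b, g}
Tree: B1–B2, B2–B3, B1–B4, B4–B5, B5–B6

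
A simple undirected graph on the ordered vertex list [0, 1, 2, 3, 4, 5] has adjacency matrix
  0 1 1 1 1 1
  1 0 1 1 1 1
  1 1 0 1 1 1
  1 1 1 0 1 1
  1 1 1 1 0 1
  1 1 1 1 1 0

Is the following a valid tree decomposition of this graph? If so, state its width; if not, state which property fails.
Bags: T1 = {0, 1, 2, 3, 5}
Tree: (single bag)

No — vertex 4 appears in no bag.

A tree decomposition must satisfy three properties: every vertex lies in some bag; for every edge, both endpoints lie together in some bag; and for every vertex, the bags containing it form a connected subtree. Here vertex 4 appears in no bag, so the decomposition is invalid.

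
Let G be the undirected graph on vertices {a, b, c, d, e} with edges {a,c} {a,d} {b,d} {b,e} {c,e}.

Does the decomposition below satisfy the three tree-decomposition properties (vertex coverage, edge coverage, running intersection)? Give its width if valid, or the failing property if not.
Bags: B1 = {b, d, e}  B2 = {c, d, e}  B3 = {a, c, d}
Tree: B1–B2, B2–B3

Yes; width 2.

Every vertex of G appears in some bag (union = {a, b, c, d, e}); every edge is covered by a bag; and for each vertex v the set of bags containing v is connected in the bag tree. The decomposition is therefore valid. The largest bag has 3 vertices, so the width is 2.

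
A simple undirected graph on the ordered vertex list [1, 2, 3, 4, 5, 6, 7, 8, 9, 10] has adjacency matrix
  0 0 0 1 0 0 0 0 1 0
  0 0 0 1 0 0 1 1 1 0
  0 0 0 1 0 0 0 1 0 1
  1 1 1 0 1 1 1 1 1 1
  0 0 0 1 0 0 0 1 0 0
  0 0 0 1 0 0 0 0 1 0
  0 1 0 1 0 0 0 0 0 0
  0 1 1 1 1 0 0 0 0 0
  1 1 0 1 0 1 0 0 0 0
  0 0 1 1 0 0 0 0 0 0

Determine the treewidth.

2

A width-2 tree decomposition is:
Bags: B1 = {2, 4, 7}  B2 = {2, 4, 8}  B3 = {2, 4, 9}  B4 = {4, 5, 8}  B5 = {4, 6, 9}  B6 = {3, 4, 8}  B7 = {1, 4, 9}  B8 = {3, 4, 10}
Tree: B1–B2, B2–B3, B2–B4, B3–B5, B2–B6, B5–B7, B6–B8
Every bag has size at most 3, so the width is 3 − 1 = 2 and tw(G) ≤ 2. Conversely, {1, 4, 9} is a clique of size 3, and the vertices of any clique must share a bag in every tree decomposition; so some bag has ≥ 3 vertices and tw(G) ≥ 2. The upper and lower bounds meet at 2, so that is the treewidth.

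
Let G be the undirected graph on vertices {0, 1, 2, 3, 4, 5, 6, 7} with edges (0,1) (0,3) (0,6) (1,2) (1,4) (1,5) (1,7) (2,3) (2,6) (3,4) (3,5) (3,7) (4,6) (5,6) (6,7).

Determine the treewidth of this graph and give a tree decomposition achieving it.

Treewidth 3.
One optimal decomposition is:
Bags: B1 = {0, 1, 3, 6}  B2 = {1, 2, 3, 6}  B3 = {1, 3, 5, 6}  B4 = {1, 3, 6, 7}  B5 = {1, 3, 4, 6}
Tree: B1–B2, B2–B3, B3–B4, B4–B5

Each bag holds 4 vertices, so the decomposition has width 3, which upper-bounds the treewidth. For the lower bound: the 4 vertex sets {0,3}, {1,2}, {6}, {5} are disjoint, each induces a connected subgraph, and every pair is joined by at least one edge of G. Contracting each set to a single vertex therefore yields K_{4} as a minor, and since treewidth is minor-monotone, tw(G) ≥ tw(K_{4}) = 3. Combining the bounds, tw(G) = 3.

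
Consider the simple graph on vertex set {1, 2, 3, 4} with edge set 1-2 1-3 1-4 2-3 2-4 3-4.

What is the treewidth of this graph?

A width-3 tree decomposition is:
Bags: B1 = {1, 2, 3, 4}
Tree: (single bag)
With just one bag of size 4, the width is 4 − 1 = 3, so tw(G) ≤ 3. Conversely, {1, 2, 3, 4} is a clique of size 4, and the vertices of any clique must share a bag in every tree decomposition; so some bag has ≥ 4 vertices and tw(G) ≥ 3. Hence tw(G) = 3 exactly.

3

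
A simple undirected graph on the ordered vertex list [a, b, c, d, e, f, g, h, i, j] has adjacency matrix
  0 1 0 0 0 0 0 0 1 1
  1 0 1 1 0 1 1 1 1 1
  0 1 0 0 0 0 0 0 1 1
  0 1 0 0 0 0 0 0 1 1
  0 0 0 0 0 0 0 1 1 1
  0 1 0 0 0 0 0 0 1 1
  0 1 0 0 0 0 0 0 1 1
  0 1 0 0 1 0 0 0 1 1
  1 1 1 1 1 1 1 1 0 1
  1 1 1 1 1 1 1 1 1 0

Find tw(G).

A width-3 tree decomposition is:
Bags: B1 = {b, f, i, j}  B2 = {a, b, i, j}  B3 = {b, g, i, j}  B4 = {b, h, i, j}  B5 = {b, d, i, j}  B6 = {b, c, i, j}  B7 = {e, h, i, j}
Tree: B1–B2, B1–B3, B3–B4, B2–B5, B4–B6, B4–B7
Every bag has size at most 4, so the width is 4 − 1 = 3 and tw(G) ≤ 3. On the other hand G contains the 4-clique {e, h, i, j}. A clique must lie in a single bag of any decomposition, so no decomposition can have width below 3. The upper and lower bounds meet at 3, so that is the treewidth.

3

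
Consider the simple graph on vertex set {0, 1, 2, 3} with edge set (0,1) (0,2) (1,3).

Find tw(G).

A width-1 tree decomposition is:
Bags: B1 = {0, 1}  B2 = {0, 2}  B3 = {1, 3}
Tree: B1–B2, B1–B3
Each bag holds 2 vertices, so the decomposition has width 1, which upper-bounds the treewidth. G has an edge, so its treewidth is at least 1. Combining the bounds, tw(G) = 1.

1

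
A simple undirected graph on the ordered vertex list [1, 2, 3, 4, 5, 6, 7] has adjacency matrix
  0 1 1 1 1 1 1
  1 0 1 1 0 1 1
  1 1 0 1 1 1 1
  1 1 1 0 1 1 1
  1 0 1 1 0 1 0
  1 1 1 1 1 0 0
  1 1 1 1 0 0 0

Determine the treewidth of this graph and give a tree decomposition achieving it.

Treewidth 4.
One such decomposition:
Bags: B1 = {1, 2, 3, 4, 7}  B2 = {1, 2, 3, 4, 6}  B3 = {1, 3, 4, 5, 6}
Tree: B1–B2, B2–B3

Each bag holds 5 vertices, so the decomposition has width 4, which upper-bounds the treewidth. On the other hand G contains the 5-clique {1, 2, 3, 4, 6}. A clique must lie in a single bag of any decomposition, so no decomposition can have width below 4. Hence tw(G) = 4 exactly.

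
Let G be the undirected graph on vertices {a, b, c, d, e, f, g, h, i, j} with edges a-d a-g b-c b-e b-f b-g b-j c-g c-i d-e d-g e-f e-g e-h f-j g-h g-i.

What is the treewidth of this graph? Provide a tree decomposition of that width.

The largest bag has 3 vertices, giving width 2; this decomposition certifies tw(G) ≤ 2. For the lower bound, the 3 vertices {d, e, g} are pairwise adjacent, and any tree decomposition puts a clique entirely inside one bag — forcing width ≥ 2. Hence tw(G) = 2 exactly.

Treewidth 2.
Bags: B1 = {b, e, f}  B2 = {b, e, g}  B3 = {d, e, g}  B4 = {b, c, g}  B5 = {a, d, g}  B6 = {b, f, j}  B7 = {e, g, h}  B8 = {c, g, i}
Tree: B1–B2, B2–B3, B2–B4, B3–B5, B1–B6, B3–B7, B4–B8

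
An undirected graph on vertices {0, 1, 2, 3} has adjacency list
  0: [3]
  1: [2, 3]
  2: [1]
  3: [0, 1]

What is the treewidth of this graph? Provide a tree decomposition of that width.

Treewidth 1.
One optimal decomposition is:
Bags: B1 = {1, 2}  B2 = {1, 3}  B3 = {0, 3}
Tree: B1–B2, B2–B3

Each bag holds 2 vertices, so the decomposition has width 1, which upper-bounds the treewidth. Since G has at least one edge (e.g. 2–1), it is not an edgeless graph, so tw(G) ≥ 1. Hence tw(G) = 1 exactly.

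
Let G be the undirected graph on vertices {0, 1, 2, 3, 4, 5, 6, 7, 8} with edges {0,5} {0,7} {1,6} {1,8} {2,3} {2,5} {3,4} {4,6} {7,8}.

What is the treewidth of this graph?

A width-2 tree decomposition is:
Bags: B1 = {0, 5, 7}  B2 = {2, 5, 7}  B3 = {2, 3, 7}  B4 = {3, 4, 7}  B5 = {4, 6, 7}  B6 = {1, 6, 7}  B7 = {1, 7, 8}
Tree: B1–B2, B2–B3, B3–B4, B4–B5, B5–B6, B6–B7
Each bag holds 3 vertices, so the decomposition has width 2, which upper-bounds the treewidth. For the lower bound, G contains the cycle 7–0–5–2–3–4–6–1–8–7, so G is not a forest; only forests have treewidth ≤ 1, hence tw(G) ≥ 2. Therefore the treewidth is 2.

2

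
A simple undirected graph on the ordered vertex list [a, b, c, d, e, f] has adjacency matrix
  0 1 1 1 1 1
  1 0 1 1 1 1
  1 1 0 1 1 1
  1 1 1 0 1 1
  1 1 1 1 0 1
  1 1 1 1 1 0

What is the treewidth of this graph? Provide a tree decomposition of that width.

Treewidth 5.
Bags: B1 = {a, b, c, d, e, f}
Tree: (single bag)

With just one bag of size 6, the width is 6 − 1 = 5, so tw(G) ≤ 5. For the lower bound, the 6 vertices {a, b, c, d, e, f} are pairwise adjacent, and any tree decomposition puts a clique entirely inside one bag — forcing width ≥ 5. The upper and lower bounds meet at 5, so that is the treewidth.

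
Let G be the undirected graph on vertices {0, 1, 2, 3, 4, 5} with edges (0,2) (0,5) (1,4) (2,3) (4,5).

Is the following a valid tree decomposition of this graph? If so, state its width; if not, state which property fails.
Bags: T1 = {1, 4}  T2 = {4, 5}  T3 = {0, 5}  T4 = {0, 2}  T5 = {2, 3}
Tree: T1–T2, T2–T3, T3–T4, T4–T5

Checking the three conditions: (i) the bags cover all of {0, 1, 2, 3, 4, 5}; (ii) for each edge, some bag contains both endpoints; (iii) the bags containing any fixed vertex form a subtree. All hold, so the decomposition is valid with width 2 − 1 = 1.

Yes; width 1.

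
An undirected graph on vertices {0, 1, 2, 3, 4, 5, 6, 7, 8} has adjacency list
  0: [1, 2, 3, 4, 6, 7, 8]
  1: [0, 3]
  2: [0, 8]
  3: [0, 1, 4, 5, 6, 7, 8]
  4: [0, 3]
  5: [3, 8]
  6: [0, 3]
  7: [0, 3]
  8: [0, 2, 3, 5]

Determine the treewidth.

2

A width-2 tree decomposition is:
Bags: B1 = {0, 3, 8}  B2 = {0, 3, 7}  B3 = {0, 2, 8}  B4 = {0, 3, 4}  B5 = {0, 1, 3}  B6 = {0, 3, 6}  B7 = {3, 5, 8}
Tree: B1–B2, B1–B3, B1–B4, B1–B5, B4–B6, B1–B7
Every bag has size at most 3, so the width is 3 − 1 = 2 and tw(G) ≤ 2. Conversely, {0, 2, 8} is a clique of size 3, and the vertices of any clique must share a bag in every tree decomposition; so some bag has ≥ 3 vertices and tw(G) ≥ 2. Therefore the treewidth is 2.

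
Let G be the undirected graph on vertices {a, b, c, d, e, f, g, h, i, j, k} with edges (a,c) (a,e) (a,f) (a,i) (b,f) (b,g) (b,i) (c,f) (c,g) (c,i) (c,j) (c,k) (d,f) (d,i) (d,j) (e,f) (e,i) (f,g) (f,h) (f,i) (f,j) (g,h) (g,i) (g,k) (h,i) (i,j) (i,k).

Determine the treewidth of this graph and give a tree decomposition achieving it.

Treewidth 3.
One such decomposition:
Bags: B1 = {a, c, f, i}  B2 = {a, e, f, i}  B3 = {c, f, g, i}  B4 = {b, f, g, i}  B5 = {c, g, i, k}  B6 = {c, f, i, j}  B7 = {d, f, i, j}  B8 = {f, g, h, i}
Tree: B1–B2, B1–B3, B3–B4, B3–B5, B1–B6, B6–B7, B4–B8

Each bag holds 4 vertices, so the decomposition has width 3, which upper-bounds the treewidth. Conversely, {d, f, i, j} is a clique of size 4, and the vertices of any clique must share a bag in every tree decomposition; so some bag has ≥ 4 vertices and tw(G) ≥ 3. Combining the bounds, tw(G) = 3.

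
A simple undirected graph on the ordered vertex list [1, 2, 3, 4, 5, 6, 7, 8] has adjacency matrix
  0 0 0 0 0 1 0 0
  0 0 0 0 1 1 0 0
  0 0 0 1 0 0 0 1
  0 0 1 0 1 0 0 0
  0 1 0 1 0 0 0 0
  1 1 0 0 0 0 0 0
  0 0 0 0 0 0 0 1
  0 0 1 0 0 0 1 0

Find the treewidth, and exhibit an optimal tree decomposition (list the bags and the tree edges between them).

Every bag has size at most 2, so the width is 2 − 1 = 1 and tw(G) ≤ 1. Since G has at least one edge (e.g. 1–6), it is not an edgeless graph, so tw(G) ≥ 1. Therefore the treewidth is 1.

Treewidth 1.
One such decomposition:
Bags: B1 = {1, 6}  B2 = {2, 6}  B3 = {2, 5}  B4 = {4, 5}  B5 = {3, 4}  B6 = {3, 8}  B7 = {7, 8}
Tree: B1–B2, B2–B3, B3–B4, B4–B5, B5–B6, B6–B7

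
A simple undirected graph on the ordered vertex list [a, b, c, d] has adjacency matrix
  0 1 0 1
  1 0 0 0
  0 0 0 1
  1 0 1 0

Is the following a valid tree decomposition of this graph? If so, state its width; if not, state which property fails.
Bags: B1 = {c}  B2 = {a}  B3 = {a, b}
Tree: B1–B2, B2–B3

No — vertex d appears in no bag.

A tree decomposition must satisfy three properties: every vertex lies in some bag; for every edge, both endpoints lie together in some bag; and for every vertex, the bags containing it form a connected subtree. Here vertex d appears in no bag, so the decomposition is invalid.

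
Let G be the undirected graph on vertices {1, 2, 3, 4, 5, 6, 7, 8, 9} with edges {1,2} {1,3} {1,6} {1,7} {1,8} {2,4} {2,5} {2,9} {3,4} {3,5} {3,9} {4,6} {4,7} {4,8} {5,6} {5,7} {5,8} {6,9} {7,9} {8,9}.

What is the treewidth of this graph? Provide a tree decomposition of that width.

Treewidth 4.
Bags: B1 = {1, 3, 4, 5, 9}  B2 = {1, 4, 5, 6, 9}  B3 = {1, 4, 5, 7, 9}  B4 = {1, 4, 5, 8, 9}  B5 = {1, 2, 4, 5, 9}
Tree: B1–B2, B2–B3, B3–B4, B4–B5

The largest bag has 5 vertices, giving width 4; this decomposition certifies tw(G) ≤ 4. For the lower bound: the 5 vertex sets {1,3}, {6,9}, {5,7}, {4}, {8} are disjoint, each induces a connected subgraph, and every pair is joined by at least one edge of G. Contracting each set to a single vertex therefore yields K_{5} as a minor, and since treewidth is minor-monotone, tw(G) ≥ tw(K_{5}) = 4. Therefore the treewidth is 4.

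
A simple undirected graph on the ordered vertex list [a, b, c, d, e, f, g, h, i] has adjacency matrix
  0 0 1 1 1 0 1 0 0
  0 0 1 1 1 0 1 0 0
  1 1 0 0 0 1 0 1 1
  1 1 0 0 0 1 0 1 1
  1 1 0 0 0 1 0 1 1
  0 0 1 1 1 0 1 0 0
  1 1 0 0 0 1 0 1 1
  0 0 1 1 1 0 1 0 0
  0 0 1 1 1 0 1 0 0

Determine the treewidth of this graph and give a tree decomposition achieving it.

Every bag has size at most 5, so the width is 5 − 1 = 4 and tw(G) ≤ 4. For the lower bound: the 5 vertex sets {f,g}, {a,d}, {c,i}, {e}, {h} are disjoint, each induces a connected subgraph, and every pair is joined by at least one edge of G. Contracting each set to a single vertex therefore yields K_{5} as a minor, and since treewidth is minor-monotone, tw(G) ≥ tw(K_{5}) = 4. Hence tw(G) = 4 exactly.

Treewidth 4.
Bags: B1 = {c, d, e, f, g}  B2 = {a, c, d, e, g}  B3 = {c, d, e, g, i}  B4 = {c, d, e, g, h}  B5 = {b, c, d, e, g}
Tree: B1–B2, B2–B3, B3–B4, B4–B5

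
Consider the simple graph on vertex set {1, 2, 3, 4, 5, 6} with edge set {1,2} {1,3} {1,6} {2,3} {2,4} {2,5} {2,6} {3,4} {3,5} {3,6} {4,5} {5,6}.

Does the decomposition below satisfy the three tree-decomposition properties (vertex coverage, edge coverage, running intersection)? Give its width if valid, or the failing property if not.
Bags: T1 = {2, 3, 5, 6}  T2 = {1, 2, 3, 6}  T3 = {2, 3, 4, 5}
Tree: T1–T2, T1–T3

Vertex coverage: the bags together contain {1, 2, 3, 4, 5, 6}, the full vertex set. Edge coverage: each edge of G has both endpoints in at least one bag. Running intersection: for every vertex, the bags containing it form a connected subtree. All three properties hold, so this is a valid tree decomposition of width max|bag| − 1 = 3, and hence tw(G) ≤ 3.

Yes; width 3.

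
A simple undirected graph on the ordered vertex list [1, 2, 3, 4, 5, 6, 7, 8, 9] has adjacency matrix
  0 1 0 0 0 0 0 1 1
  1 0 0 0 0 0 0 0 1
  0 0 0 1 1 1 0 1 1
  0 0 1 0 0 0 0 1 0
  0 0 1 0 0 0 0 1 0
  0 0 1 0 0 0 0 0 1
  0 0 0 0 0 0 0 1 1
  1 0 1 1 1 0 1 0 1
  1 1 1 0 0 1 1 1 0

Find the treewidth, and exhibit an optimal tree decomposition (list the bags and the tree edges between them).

The largest bag has 3 vertices, giving width 2; this decomposition certifies tw(G) ≤ 2. Conversely, {1, 8, 9} is a clique of size 3, and the vertices of any clique must share a bag in every tree decomposition; so some bag has ≥ 3 vertices and tw(G) ≥ 2. Hence tw(G) = 2 exactly.

Treewidth 2.
Bags: B1 = {3, 4, 8}  B2 = {3, 8, 9}  B3 = {3, 5, 8}  B4 = {1, 8, 9}  B5 = {1, 2, 9}  B6 = {3, 6, 9}  B7 = {7, 8, 9}
Tree: B1–B2, B2–B3, B2–B4, B4–B5, B2–B6, B2–B7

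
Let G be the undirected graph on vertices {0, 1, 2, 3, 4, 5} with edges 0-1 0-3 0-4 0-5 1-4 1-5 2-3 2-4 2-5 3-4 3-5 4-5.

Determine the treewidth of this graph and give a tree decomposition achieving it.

Treewidth 3.
Bags: B1 = {0, 1, 4, 5}  B2 = {0, 3, 4, 5}  B3 = {2, 3, 4, 5}
Tree: B1–B2, B2–B3

Each bag holds 4 vertices, so the decomposition has width 3, which upper-bounds the treewidth. On the other hand G contains the 4-clique {0, 1, 4, 5}. A clique must lie in a single bag of any decomposition, so no decomposition can have width below 3. Hence tw(G) = 3 exactly.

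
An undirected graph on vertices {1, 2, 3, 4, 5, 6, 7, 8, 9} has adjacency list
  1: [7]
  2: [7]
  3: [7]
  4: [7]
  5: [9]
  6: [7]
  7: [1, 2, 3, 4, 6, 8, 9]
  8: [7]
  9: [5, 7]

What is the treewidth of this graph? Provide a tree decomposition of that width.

The largest bag has 2 vertices, giving width 1; this decomposition certifies tw(G) ≤ 1. Any graph with an edge has treewidth ≥ 1, and G has the edge 7–9. Therefore the treewidth is 1.

Treewidth 1.
One optimal decomposition is:
Bags: B1 = {7, 9}  B2 = {1, 7}  B3 = {4, 7}  B4 = {3, 7}  B5 = {2, 7}  B6 = {6, 7}  B7 = {7, 8}  B8 = {5, 9}
Tree: B1–B2, B1–B3, B3–B4, B2–B5, B3–B6, B5–B7, B1–B8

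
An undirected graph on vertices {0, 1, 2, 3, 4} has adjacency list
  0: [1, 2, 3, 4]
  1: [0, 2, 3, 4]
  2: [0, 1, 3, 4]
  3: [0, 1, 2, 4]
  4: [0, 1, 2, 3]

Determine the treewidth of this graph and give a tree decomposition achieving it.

Treewidth 4.
Bags: B1 = {0, 1, 2, 3, 4}
Tree: (single bag)

With just one bag of size 5, the width is 5 − 1 = 4, so tw(G) ≤ 4. For the lower bound, the 5 vertices {0, 1, 2, 3, 4} are pairwise adjacent, and any tree decomposition puts a clique entirely inside one bag — forcing width ≥ 4. Hence tw(G) = 4 exactly.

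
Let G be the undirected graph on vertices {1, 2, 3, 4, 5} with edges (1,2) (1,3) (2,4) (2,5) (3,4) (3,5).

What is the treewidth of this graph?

2

A width-2 tree decomposition is:
Bags: B1 = {1, 2, 3}  B2 = {2, 3, 5}  B3 = {2, 3, 4}
Tree: B1–B2, B2–B3
Every bag has size at most 3, so the width is 3 − 1 = 2 and tw(G) ≤ 2. The edges 3–1–2–5–3 form a cycle, so G is not a tree and its treewidth is at least 2. Combining the bounds, tw(G) = 2.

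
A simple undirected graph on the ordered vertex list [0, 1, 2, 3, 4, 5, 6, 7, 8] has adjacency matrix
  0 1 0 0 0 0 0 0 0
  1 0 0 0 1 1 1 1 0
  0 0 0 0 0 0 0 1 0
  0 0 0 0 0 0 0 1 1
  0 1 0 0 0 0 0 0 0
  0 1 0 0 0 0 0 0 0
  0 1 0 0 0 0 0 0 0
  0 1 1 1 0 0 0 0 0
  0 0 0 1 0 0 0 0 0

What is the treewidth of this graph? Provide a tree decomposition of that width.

Treewidth 1.
One optimal decomposition is:
Bags: B1 = {1, 7}  B2 = {3, 7}  B3 = {1, 4}  B4 = {0, 1}  B5 = {1, 5}  B6 = {1, 6}  B7 = {2, 7}  B8 = {3, 8}
Tree: B1–B2, B1–B3, B1–B4, B1–B5, B3–B6, B1–B7, B2–B8

The largest bag has 2 vertices, giving width 1; this decomposition certifies tw(G) ≤ 1. Since G has at least one edge (e.g. 7–1), it is not an edgeless graph, so tw(G) ≥ 1. Therefore the treewidth is 1.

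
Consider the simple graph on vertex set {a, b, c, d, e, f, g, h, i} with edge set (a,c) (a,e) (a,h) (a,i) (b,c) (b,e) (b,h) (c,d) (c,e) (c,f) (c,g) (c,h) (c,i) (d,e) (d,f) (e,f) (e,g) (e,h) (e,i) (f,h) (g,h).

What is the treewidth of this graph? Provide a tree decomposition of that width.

Treewidth 3.
One such decomposition:
Bags: B1 = {c, e, f, h}  B2 = {a, c, e, h}  B3 = {c, e, g, h}  B4 = {c, d, e, f}  B5 = {b, c, e, h}  B6 = {a, c, e, i}
Tree: B1–B2, B1–B3, B1–B4, B3–B5, B2–B6

The largest bag has 4 vertices, giving width 3; this decomposition certifies tw(G) ≤ 3. Conversely, {c, d, e, f} is a clique of size 4, and the vertices of any clique must share a bag in every tree decomposition; so some bag has ≥ 4 vertices and tw(G) ≥ 3. Hence tw(G) = 3 exactly.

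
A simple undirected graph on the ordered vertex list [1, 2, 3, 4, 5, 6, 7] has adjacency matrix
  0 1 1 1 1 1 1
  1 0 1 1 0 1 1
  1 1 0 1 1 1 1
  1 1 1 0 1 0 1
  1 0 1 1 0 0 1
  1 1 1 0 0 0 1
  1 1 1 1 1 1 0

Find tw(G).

4

A width-4 tree decomposition is:
Bags: B1 = {1, 2, 3, 6, 7}  B2 = {1, 2, 3, 4, 7}  B3 = {1, 3, 4, 5, 7}
Tree: B1–B2, B2–B3
The largest bag has 5 vertices, giving width 4; this decomposition certifies tw(G) ≤ 4. On the other hand G contains the 5-clique {1, 2, 3, 4, 7}. A clique must lie in a single bag of any decomposition, so no decomposition can have width below 4. Hence tw(G) = 4 exactly.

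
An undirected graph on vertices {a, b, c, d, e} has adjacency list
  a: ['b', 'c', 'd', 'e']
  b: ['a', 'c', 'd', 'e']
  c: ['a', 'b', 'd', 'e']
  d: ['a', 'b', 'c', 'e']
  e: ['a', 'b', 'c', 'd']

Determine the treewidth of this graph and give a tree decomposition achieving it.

Treewidth 4.
One such decomposition:
Bags: B1 = {a, b, c, d, e}
Tree: (single bag)

With just one bag of size 5, the width is 5 − 1 = 4, so tw(G) ≤ 4. For the lower bound, the 5 vertices {a, b, c, d, e} are pairwise adjacent, and any tree decomposition puts a clique entirely inside one bag — forcing width ≥ 4. Therefore the treewidth is 4.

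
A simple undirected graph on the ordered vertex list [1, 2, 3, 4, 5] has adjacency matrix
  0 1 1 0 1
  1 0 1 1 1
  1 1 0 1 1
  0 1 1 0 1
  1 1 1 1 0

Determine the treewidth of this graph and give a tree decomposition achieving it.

Treewidth 3.
One optimal decomposition is:
Bags: B1 = {1, 2, 3, 5}  B2 = {2, 3, 4, 5}
Tree: B1–B2

The largest bag has 4 vertices, giving width 3; this decomposition certifies tw(G) ≤ 3. On the other hand G contains the 4-clique {1, 2, 3, 5}. A clique must lie in a single bag of any decomposition, so no decomposition can have width below 3. Hence tw(G) = 3 exactly.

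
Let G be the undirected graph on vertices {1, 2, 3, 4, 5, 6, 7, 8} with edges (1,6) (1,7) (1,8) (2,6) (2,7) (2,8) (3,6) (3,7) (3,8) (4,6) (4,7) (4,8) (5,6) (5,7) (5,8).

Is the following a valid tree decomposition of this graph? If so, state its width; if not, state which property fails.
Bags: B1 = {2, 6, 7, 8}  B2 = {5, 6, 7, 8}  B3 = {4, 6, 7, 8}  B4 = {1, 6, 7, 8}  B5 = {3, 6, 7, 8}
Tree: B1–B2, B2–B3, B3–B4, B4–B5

Yes; width 3.

Vertex coverage: the bags together contain {1, 2, 3, 4, 5, 6, 7, 8}, the full vertex set. Edge coverage: each edge of G has both endpoints in at least one bag. Running intersection: for every vertex, the bags containing it form a connected subtree. All three properties hold, so this is a valid tree decomposition of width max|bag| − 1 = 3, and hence tw(G) ≤ 3.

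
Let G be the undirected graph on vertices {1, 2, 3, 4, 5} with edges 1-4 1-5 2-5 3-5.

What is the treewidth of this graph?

1

A width-1 tree decomposition is:
Bags: B1 = {3, 5}  B2 = {1, 5}  B3 = {2, 5}  B4 = {1, 4}
Tree: B1–B2, B2–B3, B2–B4
The largest bag has 2 vertices, giving width 1; this decomposition certifies tw(G) ≤ 1. Since G has at least one edge (e.g. 5–3), it is not an edgeless graph, so tw(G) ≥ 1. Hence tw(G) = 1 exactly.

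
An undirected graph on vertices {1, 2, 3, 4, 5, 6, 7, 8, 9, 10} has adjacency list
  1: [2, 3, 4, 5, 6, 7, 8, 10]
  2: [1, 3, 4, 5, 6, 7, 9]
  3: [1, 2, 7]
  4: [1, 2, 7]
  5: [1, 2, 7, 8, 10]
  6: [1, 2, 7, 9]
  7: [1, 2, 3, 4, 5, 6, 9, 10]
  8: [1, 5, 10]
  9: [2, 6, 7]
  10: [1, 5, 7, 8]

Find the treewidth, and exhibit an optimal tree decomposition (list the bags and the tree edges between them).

Each bag holds 4 vertices, so the decomposition has width 3, which upper-bounds the treewidth. On the other hand G contains the 4-clique {1, 5, 8, 10}. A clique must lie in a single bag of any decomposition, so no decomposition can have width below 3. Hence tw(G) = 3 exactly.

Treewidth 3.
One optimal decomposition is:
Bags: B1 = {1, 2, 5, 7}  B2 = {1, 2, 3, 7}  B3 = {1, 5, 7, 10}  B4 = {1, 2, 6, 7}  B5 = {1, 5, 8, 10}  B6 = {1, 2, 4, 7}  B7 = {2, 6, 7, 9}
Tree: B1–B2, B1–B3, B2–B4, B3–B5, B2–B6, B4–B7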